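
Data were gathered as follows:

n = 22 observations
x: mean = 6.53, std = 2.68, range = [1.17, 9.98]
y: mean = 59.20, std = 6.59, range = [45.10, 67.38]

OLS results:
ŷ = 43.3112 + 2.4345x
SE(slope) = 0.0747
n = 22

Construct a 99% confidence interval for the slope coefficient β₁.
The 99% CI for β₁ is (2.2220, 2.6470)

Confidence interval for the slope:

The 99% CI for β₁ is: β̂₁ ± t*(α/2, n-2) × SE(β̂₁)

Step 1: Find critical t-value
- Confidence level = 0.99
- Degrees of freedom = n - 2 = 22 - 2 = 20
- t*(α/2, 20) = 2.8453

Step 2: Calculate margin of error
Margin = 2.8453 × 0.0747 = 0.2125

Step 3: Construct interval
CI = 2.4345 ± 0.2125
CI = (2.2220, 2.6470)

Interpretation: We are 99% confident that the true slope β₁ lies between 2.2220 and 2.6470.
Both endpoints are positive, so the data support a genuinely positive slope at this confidence level.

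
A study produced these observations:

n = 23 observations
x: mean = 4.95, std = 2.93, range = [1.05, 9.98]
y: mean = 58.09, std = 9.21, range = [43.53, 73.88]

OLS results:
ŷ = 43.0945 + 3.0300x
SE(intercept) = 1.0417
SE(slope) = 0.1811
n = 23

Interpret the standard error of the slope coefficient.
SE(β̂₁) = 0.1811 is the estimated standard deviation of the slope estimate across repeated samples; relative to β̂₁ = 3.0300 that is 6.0%, a precise estimate.

SE(β̂₁) = s / √Sxx, where s is the residual standard deviation and Sxx = Σ(x − x̄)². It is the yardstick for how far β̂₁ = 3.0300 could plausibly be from the true slope.

Relative precision:
- SE / |β̂₁| = 0.1811 / 3.0300 = 6.0%
- Rule of thumb (under 20%: precise; 20% to under 50%: moderately precise; 50% or more: imprecise) → precise

Link to interval estimation: a confidence interval for β₁ is β̂₁ ± t* × 0.1811, so SE sets the half-width per unit of t*.

What drives SE(β̂₁): more residual scatter → larger SE; larger n (here n = 23) → smaller SE; wider spread of x values → smaller SE.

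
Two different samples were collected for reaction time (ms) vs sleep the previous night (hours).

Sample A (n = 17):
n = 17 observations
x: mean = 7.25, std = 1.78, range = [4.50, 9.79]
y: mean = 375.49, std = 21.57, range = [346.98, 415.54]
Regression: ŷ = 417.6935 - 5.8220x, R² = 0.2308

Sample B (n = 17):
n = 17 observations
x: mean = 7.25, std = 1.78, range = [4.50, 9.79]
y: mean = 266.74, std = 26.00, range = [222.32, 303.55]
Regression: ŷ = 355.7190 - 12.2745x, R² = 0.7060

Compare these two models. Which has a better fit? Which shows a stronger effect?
Model B has the better fit (R² = 0.7060 vs 0.2308). Model B shows the stronger effect (|β₁| = 12.2745 vs 5.8220).

Model Comparison:

Goodness of fit (R²):
- Model A: R² = 0.2308 → 23.08% of variance in reaction time explained
- Model B: R² = 0.7060 → 70.60% of variance in reaction time explained
- 0.7060 > 0.2308 → Model B has the better fit

Effect size (slope magnitude):
- Model A: β₁ = -5.8220 → predicted reaction time falls 5.8220 ms per additional hour of sleep
- Model B: β₁ = -12.2745 → predicted reaction time falls 12.2745 ms per additional hour of sleep
- |-5.8220| < |-12.2745| → Model B shows the stronger marginal effect

Note: The two samples could reflect different populations, time periods, or measurement quality.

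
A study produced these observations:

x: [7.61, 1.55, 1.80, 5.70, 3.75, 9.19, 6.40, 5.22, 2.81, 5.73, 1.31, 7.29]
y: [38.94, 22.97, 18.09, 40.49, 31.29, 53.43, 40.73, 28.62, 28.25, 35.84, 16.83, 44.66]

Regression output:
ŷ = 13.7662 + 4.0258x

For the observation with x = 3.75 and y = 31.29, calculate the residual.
Residual = 2.4270

The residual is the difference between the actual value and the predicted value:

Residual = y - ŷ

Step 1: Calculate predicted value
ŷ = 13.7662 + 4.0258 × 3.75
ŷ = 28.8630

Step 2: Calculate residual
Residual = 31.29 - 28.8630
Residual = 2.4270

The residual is positive, so the observed y = 31.29 sits above the regression line (the line underestimates it by 2.4270).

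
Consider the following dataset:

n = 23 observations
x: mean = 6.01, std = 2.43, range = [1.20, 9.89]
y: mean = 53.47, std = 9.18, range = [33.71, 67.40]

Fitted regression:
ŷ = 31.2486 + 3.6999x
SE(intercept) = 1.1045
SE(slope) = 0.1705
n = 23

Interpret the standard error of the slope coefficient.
The slope 3.6999 is pinned down to within about ±0.1705 (one SE) by these data — relative uncertainty 4.6%, i.e. precise.

SE(β̂₁) = 0.1705 says: if we drew many samples of n = 23 from the same population and refit each time, the fitted slopes would scatter with a standard deviation of roughly 0.1705 around the true β₁.

Relative precision:
- SE / |β̂₁| = 0.1705 / 3.6999 = 4.6%
- Rule of thumb (under 20%: precise; 20% to under 50%: moderately precise; 50% or more: imprecise) → precise

Link to interval estimation: a confidence interval for β₁ is β̂₁ ± t* × 0.1705, so SE sets the half-width per unit of t*.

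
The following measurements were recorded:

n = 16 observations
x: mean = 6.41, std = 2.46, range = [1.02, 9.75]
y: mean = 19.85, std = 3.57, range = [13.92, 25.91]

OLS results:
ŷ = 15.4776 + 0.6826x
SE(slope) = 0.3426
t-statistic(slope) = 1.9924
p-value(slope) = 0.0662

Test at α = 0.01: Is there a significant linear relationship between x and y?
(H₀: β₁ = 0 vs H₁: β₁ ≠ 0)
Fail to reject H₀: p-value = 0.0662 ≥ α = 0.01. The linear relationship is not significant at the 1% level.

Hypothesis test for the slope coefficient:

H₀: β₁ = 0 (no linear relationship)
H₁: β₁ ≠ 0 (linear relationship exists)

Test statistic: t = β̂₁ / SE(β̂₁) = 0.6826 / 0.3426 = 1.9924

With df = 14, the two-sided p-value for |t| = 1.9924 is 0.0662.

Decision rule: reject H₀ if p-value < α.
p-value = 0.0662 ≥ α = 0.01 → fail to reject H₀.

There is not sufficient evidence at the 1% significance level to conclude that a linear relationship exists between x and y.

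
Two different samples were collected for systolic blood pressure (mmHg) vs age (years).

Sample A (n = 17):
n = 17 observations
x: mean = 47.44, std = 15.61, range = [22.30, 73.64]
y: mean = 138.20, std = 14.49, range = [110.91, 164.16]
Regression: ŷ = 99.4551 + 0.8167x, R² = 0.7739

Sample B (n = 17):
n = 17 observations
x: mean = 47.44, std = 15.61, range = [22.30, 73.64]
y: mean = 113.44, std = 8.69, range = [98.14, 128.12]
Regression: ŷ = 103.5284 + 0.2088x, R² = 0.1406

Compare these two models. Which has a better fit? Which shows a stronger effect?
Model A has the better fit (R² = 0.7739 vs 0.1406). Model A shows the stronger effect (|β₁| = 0.8167 vs 0.2088).

Model Comparison:

Fit — compare R²:
- Model A: R² = 0.7739 → 77.39% of variance in blood pressure explained
- Model B: R² = 0.1406 → 14.06% of variance in blood pressure explained
- 0.7739 > 0.1406 → Model A has the better fit

Effect size (slope magnitude):
- Model A: β₁ = 0.8167 → predicted blood pressure rises 0.8167 mmHg per additional year of age
- Model B: β₁ = 0.2088 → predicted blood pressure rises 0.2088 mmHg per additional year of age
- |0.8167| > |0.2088| → Model A shows the stronger marginal effect

Notes:
- A better fit (higher R²) doesn't necessarily mean a more important relationship.
- A steeper slope doesn't make a better model if the scatter around the line is large.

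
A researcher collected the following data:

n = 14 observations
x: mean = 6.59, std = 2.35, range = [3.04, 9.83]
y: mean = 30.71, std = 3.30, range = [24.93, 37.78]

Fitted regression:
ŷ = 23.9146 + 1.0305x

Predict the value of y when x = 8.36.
ŷ = 32.5296

To predict y for x = 8.36, substitute into the regression equation:

ŷ = 23.9146 + 1.0305 × 8.36
ŷ = 23.9146 + 8.6150
ŷ = 32.5296

This is a point prediction; actual observations scatter around it by roughly the residual standard deviation.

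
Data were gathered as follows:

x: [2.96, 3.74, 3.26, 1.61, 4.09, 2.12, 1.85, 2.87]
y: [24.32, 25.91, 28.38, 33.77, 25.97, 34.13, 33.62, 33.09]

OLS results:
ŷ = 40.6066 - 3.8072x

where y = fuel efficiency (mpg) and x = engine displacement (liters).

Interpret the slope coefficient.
For each additional liter of engine displacement, predicted fuel efficiency decreases by approximately 3.8072 mpg.

The slope coefficient β₁ = -3.8072 represents the marginal effect of engine displacement on fuel efficiency.

Interpretation:
- Engine displacement up by 1 liter → predicted fuel efficiency decreases by 3.8072 mpg
- The effect is assumed constant over the observed range of x (linearity)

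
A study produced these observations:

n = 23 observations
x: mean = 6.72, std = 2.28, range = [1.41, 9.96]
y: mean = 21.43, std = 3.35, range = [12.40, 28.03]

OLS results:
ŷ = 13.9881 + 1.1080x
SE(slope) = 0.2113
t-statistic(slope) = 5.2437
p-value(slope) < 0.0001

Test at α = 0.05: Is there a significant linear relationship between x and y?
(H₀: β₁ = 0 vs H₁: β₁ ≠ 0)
p-value < 0.0001 < α = 0.05, so we reject H₀. The relationship is significant.

Hypothesis test for the slope coefficient:

H₀: β₁ = 0 (no linear relationship)
H₁: β₁ ≠ 0 (linear relationship exists)

Test statistic: t = β̂₁ / SE(β̂₁) = 1.1080 / 0.2113 = 5.2437

With df = 21, the two-sided p-value for |t| = 5.2437 is <0.0001.

Decision rule: reject H₀ if p-value < α.
p-value < 0.0001 < α = 0.05 → reject H₀.

At α = 0.05 the data do provide convincing evidence of a nonzero slope.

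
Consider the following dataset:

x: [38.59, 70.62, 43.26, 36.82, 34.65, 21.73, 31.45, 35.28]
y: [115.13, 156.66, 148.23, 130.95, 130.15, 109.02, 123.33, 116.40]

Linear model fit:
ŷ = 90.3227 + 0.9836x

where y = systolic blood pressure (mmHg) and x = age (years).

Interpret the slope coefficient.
On average, blood pressure is about 0.9836 mmHg higher for every extra year of age.

β₁ = 0.9836 is the change in predicted blood pressure (mmHg) per additional year of age.

Interpretation:
- Age up by 1 year → predicted blood pressure increases by 0.9836 mmHg
- The effect is assumed constant over the observed range of x (linearity)
- The slope describes association in these data, not necessarily a causal effect

The intercept β₀ = 90.3227 is the predicted blood pressure when age = 0; since the smallest observed x is 21.73, this is an extrapolation and mainly anchors the line.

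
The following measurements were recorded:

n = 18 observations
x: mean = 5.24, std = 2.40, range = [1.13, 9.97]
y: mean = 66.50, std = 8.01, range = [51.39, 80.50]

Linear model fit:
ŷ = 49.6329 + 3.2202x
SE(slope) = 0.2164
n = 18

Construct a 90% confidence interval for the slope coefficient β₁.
The 90% CI for β₁ is (2.8424, 3.5980)

Confidence interval for the slope:

The 90% CI for β₁ is: β̂₁ ± t*(α/2, n-2) × SE(β̂₁)

Step 1: Find critical t-value
- Confidence level = 0.9
- Degrees of freedom = n - 2 = 18 - 2 = 16
- t*(α/2, 16) = 1.7459

Step 2: Calculate margin of error
Margin = 1.7459 × 0.2164 = 0.3778

Step 3: Construct interval
CI = 3.2202 ± 0.3778
CI = (2.8424, 3.5980)

Interpretation: We are 90% confident that the true slope β₁ lies between 2.8424 and 3.5980.
Since 0 is outside the interval, a two-sided test at α = 0.10 would reject H₀: β₁ = 0.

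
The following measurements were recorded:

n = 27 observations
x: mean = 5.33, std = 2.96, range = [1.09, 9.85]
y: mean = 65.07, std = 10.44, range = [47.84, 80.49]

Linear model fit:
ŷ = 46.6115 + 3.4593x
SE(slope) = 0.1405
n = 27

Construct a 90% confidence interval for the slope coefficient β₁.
The 90% CI for β₁ is (3.2193, 3.6993)

Confidence interval for the slope:

The 90% CI for β₁ is: β̂₁ ± t*(α/2, n-2) × SE(β̂₁)

Step 1: Find critical t-value
- Confidence level = 0.9
- Degrees of freedom = n - 2 = 27 - 2 = 25
- t*(α/2, 25) = 1.7081

Step 2: Calculate margin of error
Margin = 1.7081 × 0.1405 = 0.2400

Step 3: Construct interval
CI = 3.4593 ± 0.2400
CI = (3.2193, 3.6993)

Interpretation: intervals built this way capture the true β₁ in 90% of repeated samples; here the plausible range for the per-unit effect of x on y is 3.2193 to 3.6993.
Since 0 is outside the interval, a two-sided test at α = 0.10 would reject H₀: β₁ = 0.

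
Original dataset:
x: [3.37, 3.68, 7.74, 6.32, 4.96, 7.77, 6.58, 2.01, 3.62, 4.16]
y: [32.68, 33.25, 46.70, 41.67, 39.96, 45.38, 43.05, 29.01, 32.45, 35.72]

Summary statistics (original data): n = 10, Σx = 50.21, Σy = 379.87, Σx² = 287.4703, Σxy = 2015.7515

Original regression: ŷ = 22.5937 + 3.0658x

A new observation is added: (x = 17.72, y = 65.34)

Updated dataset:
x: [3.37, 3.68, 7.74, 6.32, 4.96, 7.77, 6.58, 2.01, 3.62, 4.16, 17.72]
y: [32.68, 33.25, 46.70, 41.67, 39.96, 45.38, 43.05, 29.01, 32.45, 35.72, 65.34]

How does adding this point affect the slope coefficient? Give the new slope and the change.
The slope changes from 3.0658 to 2.3312 (change of -0.7346, or -24.0%).

The new point has HIGH LEVERAGE: x = 17.72 is far from the original mean x̄ = 50.21/10 ≈ 5.02 (original range [2.01, 7.77]).

Step 1: Update the sums with the new point (n goes from 10 to 11)
Σx  = 50.21 + 17.72 = 67.93
Σy  = 379.87 + 65.34 = 445.21
Σx² = 287.4703 + 17.72² = 287.4703 + 313.9984 = 601.4687
Σxy = 2015.7515 + 17.72×65.34 = 2015.7515 + 1157.8248 = 3173.5763

Step 2: Recompute the slope with b₁ = (nΣxy − ΣxΣy) / (nΣx² − (Σx)²)
Numerator   = 11×3173.5763 − 67.93×445.21 = 34909.3393 − 30243.1153 = 4666.2240
Denominator = 11×601.4687 − 67.93² = 6616.1557 − 4614.4849 = 2001.6708
b₁(new) = 4666.2240 / 2001.6708 = 2.3312

(Same formula on the original sums: (10×2015.7515 − 50.21×379.87) / (10×287.4703 − 50.21²) = 1084.2423 / 353.6589 = 3.0658, matching the given fit.)

Step 3: Change in slope
Δβ₁ = 2.3312 − 3.0658 = -0.7346
Relative change = -0.7346 / 3.0658 × 100% = -24.0%
→ the slope decreases when the point is added.

Because the point sits below the extension of the original line at a high-leverage x, it tilts the fit down.
In practice: refit with and without it and report both if conclusions differ.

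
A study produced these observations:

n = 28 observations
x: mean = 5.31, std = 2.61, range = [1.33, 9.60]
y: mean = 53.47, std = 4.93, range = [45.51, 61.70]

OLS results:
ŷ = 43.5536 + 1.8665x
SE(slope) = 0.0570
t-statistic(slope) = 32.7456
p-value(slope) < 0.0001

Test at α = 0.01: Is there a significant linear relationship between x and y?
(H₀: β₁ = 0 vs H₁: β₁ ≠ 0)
Reject H₀: p-value < 0.0001 < α = 0.01. The linear relationship is significant at the 1% level.

Hypothesis test for the slope coefficient:

H₀: β₁ = 0 (no linear relationship)
H₁: β₁ ≠ 0 (linear relationship exists)

Test statistic: t = β̂₁ / SE(β̂₁) = 1.8665 / 0.0570 = 32.7456

The p-value (<0.0001) is the probability, under H₀, of a t-statistic at least as extreme as |t| = 32.7456 (two-sided, df = n − 2 = 26).

Decision rule: reject H₀ if p-value < α.
p-value < 0.0001 < α = 0.01 → reject H₀.

At α = 0.01 the data do provide convincing evidence of a nonzero slope.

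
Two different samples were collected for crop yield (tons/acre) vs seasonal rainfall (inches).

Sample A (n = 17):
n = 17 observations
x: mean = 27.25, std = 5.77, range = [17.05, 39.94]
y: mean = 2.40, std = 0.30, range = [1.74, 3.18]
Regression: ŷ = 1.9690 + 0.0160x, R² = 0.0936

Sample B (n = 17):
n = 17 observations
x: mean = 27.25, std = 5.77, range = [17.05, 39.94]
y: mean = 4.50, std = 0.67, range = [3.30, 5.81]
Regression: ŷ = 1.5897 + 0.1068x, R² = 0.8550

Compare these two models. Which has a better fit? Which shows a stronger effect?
Model B has the better fit (R² = 0.8550 vs 0.0936). Model B shows the stronger effect (|β₁| = 0.1068 vs 0.0160).

Model Comparison:

Goodness of fit (R²):
- Model A: R² = 0.0936 → 9.36% of variance in crop yield explained
- Model B: R² = 0.8550 → 85.50% of variance in crop yield explained
- 0.8550 > 0.0936 → Model B has the better fit

Strength of effect — compare |β₁|:
- Model A: β₁ = 0.0160 → predicted crop yield rises 0.0160 tons/acre per additional inch of rainfall
- Model B: β₁ = 0.1068 → predicted crop yield rises 0.1068 tons/acre per additional inch of rainfall
- |0.0160| < |0.1068| → Model B shows the stronger marginal effect

Note: R² measures how tightly points cluster around the line; β₁ measures how steep the line is — they answer different questions.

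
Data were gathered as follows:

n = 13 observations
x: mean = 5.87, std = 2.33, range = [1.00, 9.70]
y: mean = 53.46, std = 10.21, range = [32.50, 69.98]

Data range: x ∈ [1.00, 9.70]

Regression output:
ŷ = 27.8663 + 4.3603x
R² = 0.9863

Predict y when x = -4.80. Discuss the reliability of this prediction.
ŷ = 6.9369, but this is extrapolation (below the data range [1.00, 9.70]) and may be unreliable.

Prediction calculation:
ŷ = 27.8663 + 4.3603 × (-4.80)
ŷ = 6.9369

Reliability:
- Data range: x ∈ [1.00, 9.70]
- Prediction point: x = -4.80 is 5.80 units below the observed range → this is EXTRAPOLATION, not interpolation

Why that matters here:
- The linear relationship may not hold outside the observed range
- There are no observations near this x to validate the fitted line there
- R² describes fit only over the sampled x values; it says nothing about behaviour beyond them

A defensible statement: 'if the linear trend continued to x = -4.80, y would be about 6.9369' — the premise is untested.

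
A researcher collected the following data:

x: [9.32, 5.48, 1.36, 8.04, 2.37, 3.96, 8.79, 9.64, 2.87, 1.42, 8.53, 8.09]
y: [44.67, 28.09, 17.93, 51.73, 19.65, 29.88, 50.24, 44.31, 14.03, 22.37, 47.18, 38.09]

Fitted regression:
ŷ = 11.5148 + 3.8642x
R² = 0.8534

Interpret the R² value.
R² = 0.8534 means 85.34% of the variation in y is explained by the linear relationship with x. This indicates a strong fit.

R² = 1 − SS_res/SS_tot compares the residual scatter to the total scatter of y about its mean.

Here R² = 0.8534:
- Explained: 85.34% of the variation in y
- Unexplained (residual): 100% − 85.34% = 14.66%
- Rule of thumb (below 0.3 weak; 0.3 to below 0.7 moderate; 0.7 and above strong) → strong

Note: R² never decreases when predictors are added, so it should not be used alone to compare models of different size.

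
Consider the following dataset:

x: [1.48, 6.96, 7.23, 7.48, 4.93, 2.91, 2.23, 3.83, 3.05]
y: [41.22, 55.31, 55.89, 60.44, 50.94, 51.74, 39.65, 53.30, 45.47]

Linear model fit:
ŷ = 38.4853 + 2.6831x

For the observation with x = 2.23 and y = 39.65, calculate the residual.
Residual = -4.8186

The residual is the difference between the actual value and the predicted value:

Residual = y - ŷ

Step 1: Calculate predicted value
ŷ = 38.4853 + 2.6831 × 2.23
ŷ = 44.4686

Step 2: Calculate residual
Residual = 39.65 - 44.4686
Residual = -4.8186

Sign check: y < ŷ, so the point is below the line and the fit overestimates here.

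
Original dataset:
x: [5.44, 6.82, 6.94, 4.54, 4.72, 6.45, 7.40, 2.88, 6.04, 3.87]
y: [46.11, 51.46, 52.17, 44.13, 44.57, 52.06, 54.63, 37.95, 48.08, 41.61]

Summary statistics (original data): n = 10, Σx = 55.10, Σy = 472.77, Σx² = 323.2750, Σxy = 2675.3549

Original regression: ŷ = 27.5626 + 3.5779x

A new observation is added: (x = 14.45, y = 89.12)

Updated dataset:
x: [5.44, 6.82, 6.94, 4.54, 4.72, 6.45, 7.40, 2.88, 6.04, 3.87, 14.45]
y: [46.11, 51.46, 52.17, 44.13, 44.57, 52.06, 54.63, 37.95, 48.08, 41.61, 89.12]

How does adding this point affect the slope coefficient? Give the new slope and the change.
The slope changes from 3.5779 to 4.4455 (change of +0.8676, or +24.2%).

The new point has HIGH LEVERAGE: x = 14.45 is far from the original mean x̄ = 55.10/10 ≈ 5.51 (original range [2.88, 7.40]).

Step 1: Update the sums with the new point (n goes from 10 to 11)
Σx  = 55.10 + 14.45 = 69.55
Σy  = 472.77 + 89.12 = 561.89
Σx² = 323.2750 + 14.45² = 323.2750 + 208.8025 = 532.0775
Σxy = 2675.3549 + 14.45×89.12 = 2675.3549 + 1287.7840 = 3963.1389

Step 2: Recompute the slope with b₁ = (nΣxy − ΣxΣy) / (nΣx² − (Σx)²)
Numerator   = 11×3963.1389 − 69.55×561.89 = 43594.5279 − 39079.4495 = 4515.0784
Denominator = 11×532.0775 − 69.55² = 5852.8525 − 4837.2025 = 1015.6500
b₁(new) = 4515.0784 / 1015.6500 = 4.4455

(Same formula on the original sums: (10×2675.3549 − 55.10×472.77) / (10×323.2750 − 55.10²) = 703.9220 / 196.7400 = 3.5779, matching the given fit.)

Step 3: Change in slope
Δβ₁ = 4.4455 − 3.5779 = +0.8676
Relative change = +0.8676 / 3.5779 × 100% = +24.2%
→ the slope increases when the point is added.

A high-leverage point only changes the slope if it is off the original line; here y = 89.12 is above the original trend, so the slope increases.
In practice: check such a point for data-entry or measurement error; investigate whether it comes from the same population as the rest of the sample.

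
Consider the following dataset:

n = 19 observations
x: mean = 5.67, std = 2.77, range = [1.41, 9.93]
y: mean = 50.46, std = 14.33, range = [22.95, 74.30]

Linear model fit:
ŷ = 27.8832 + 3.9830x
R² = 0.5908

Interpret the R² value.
The model explains 59.08% of the variance in y (R² = 0.5908), leaving 40.92% unexplained; the fit is moderate.

The coefficient of determination R² is the fraction of the total variation in y that the fitted line accounts for.

Here R² = 0.5908:
- Explained: 59.08% of the variation in y
- Unexplained (residual): 100% − 59.08% = 40.92%
- Rule of thumb (below 0.3 weak; 0.3 to below 0.7 moderate; 0.7 and above strong) → moderate

Note: R² says nothing about causation, and a high R² does not by itself mean the linear form is appropriate — check the residuals.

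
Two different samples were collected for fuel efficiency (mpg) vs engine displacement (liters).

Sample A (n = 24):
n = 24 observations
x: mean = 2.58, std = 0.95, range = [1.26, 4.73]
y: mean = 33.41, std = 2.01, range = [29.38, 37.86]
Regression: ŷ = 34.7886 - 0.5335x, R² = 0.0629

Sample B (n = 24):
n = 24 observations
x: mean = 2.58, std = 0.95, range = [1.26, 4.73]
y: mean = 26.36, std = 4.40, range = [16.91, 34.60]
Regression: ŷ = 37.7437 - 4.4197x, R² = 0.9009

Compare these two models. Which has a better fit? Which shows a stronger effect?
Model B has the better fit (R² = 0.9009 vs 0.0629). Model B shows the stronger effect (|β₁| = 4.4197 vs 0.5335).

Model Comparison:

Goodness of fit (R²):
- Model A: R² = 0.0629 → 6.29% of variance in fuel efficiency explained
- Model B: R² = 0.9009 → 90.09% of variance in fuel efficiency explained
- 0.9009 > 0.0629 → Model B has the better fit

Effect size (slope magnitude):
- Model A: β₁ = -0.5335 → predicted fuel efficiency falls 0.5335 mpg per additional liter of engine displacement
- Model B: β₁ = -4.4197 → predicted fuel efficiency falls 4.4197 mpg per additional liter of engine displacement
- |-0.5335| < |-4.4197| → Model B shows the stronger marginal effect

Notes:
- A steeper slope doesn't make a better model if the scatter around the line is large.
- The two samples could reflect different populations, time periods, or measurement quality.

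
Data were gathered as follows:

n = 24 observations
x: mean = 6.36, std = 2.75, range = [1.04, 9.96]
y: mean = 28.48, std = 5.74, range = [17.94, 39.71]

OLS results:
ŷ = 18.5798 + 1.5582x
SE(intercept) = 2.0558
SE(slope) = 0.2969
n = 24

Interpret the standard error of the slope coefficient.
SE(β̂₁) = 0.2969 is the estimated standard deviation of the slope estimate across repeated samples; relative to β̂₁ = 1.5582 that is 19.1%, a precise estimate.

What SE measures:
- The standard error quantifies the sampling variability of the coefficient estimate
- It is the estimated standard deviation of β̂₁ across hypothetical repeated samples of the same size
- Smaller SE → more precise estimate

Relative precision:
- SE / |β̂₁| = 0.2969 / 1.5582 = 19.1%
- Rule of thumb (under 20%: precise; 20% to under 50%: moderately precise; 50% or more: imprecise) → precise

Link to the t-test: t = β̂₁ / SE(β̂₁) = 1.5582 / 0.2969 = 5.2482, the statistic for H₀: β₁ = 0.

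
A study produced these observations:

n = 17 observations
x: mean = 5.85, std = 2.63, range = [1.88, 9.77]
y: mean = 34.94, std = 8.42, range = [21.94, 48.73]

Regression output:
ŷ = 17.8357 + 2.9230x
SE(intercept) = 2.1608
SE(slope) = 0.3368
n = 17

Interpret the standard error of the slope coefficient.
SE(slope) = 0.3368 measures the uncertainty in the estimated slope. The coefficient is estimated precisely (SE/|β̂₁| = 11.5%).

SE(β̂₁) = s / √Sxx, where s is the residual standard deviation and Sxx = Σ(x − x̄)². It is the yardstick for how far β̂₁ = 2.9230 could plausibly be from the true slope.

Relative precision:
- SE / |β̂₁| = 0.3368 / 2.9230 = 11.5%
- Rule of thumb (under 20%: precise; 20% to under 50%: moderately precise; 50% or more: imprecise) → precise

Link to the t-test: t = β̂₁ / SE(β̂₁) = 2.9230 / 0.3368 = 8.6787, the statistic for H₀: β₁ = 0.

What drives SE(β̂₁): wider spread of x values → smaller SE; larger n (here n = 17) → smaller SE.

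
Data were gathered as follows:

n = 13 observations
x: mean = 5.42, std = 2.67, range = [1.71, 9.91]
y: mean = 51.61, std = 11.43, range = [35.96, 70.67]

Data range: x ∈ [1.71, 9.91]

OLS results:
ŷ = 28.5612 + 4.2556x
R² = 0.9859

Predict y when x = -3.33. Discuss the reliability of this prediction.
ŷ = 14.3901, but this is extrapolation (below the data range [1.71, 9.91]) and may be unreliable.

Prediction calculation:
ŷ = 28.5612 + 4.2556 × (-3.33)
ŷ = 14.3901

Reliability:
- Data range: x ∈ [1.71, 9.91]
- Prediction point: x = -3.33 is 5.04 units below the observed range → this is EXTRAPOLATION, not interpolation

Why that matters here:
- The standard error of prediction grows with (x − x̄)², and x = -3.33 is far from x̄ = 5.42
- There are no observations near this x to validate the fitted line there
- Real relationships often flatten, saturate, or turn nonlinear at extremes

Report the number if required, but flag clearly that it is an extrapolation.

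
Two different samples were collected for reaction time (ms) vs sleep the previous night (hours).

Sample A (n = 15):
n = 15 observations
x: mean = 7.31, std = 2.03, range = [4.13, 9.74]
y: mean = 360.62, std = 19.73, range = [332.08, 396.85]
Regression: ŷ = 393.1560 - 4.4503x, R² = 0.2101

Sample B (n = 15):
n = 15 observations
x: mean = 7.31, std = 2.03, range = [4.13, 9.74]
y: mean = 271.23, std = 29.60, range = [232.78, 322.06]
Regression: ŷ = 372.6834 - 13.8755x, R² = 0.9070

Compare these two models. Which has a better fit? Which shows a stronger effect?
Model B has the better fit (R² = 0.9070 vs 0.2101). Model B shows the stronger effect (|β₁| = 13.8755 vs 4.4503).

Model Comparison:

Goodness of fit (R²):
- Model A: R² = 0.2101 → 21.01% of variance in reaction time explained
- Model B: R² = 0.9070 → 90.70% of variance in reaction time explained
- 0.9070 > 0.2101 → Model B has the better fit

Effect size (slope magnitude):
- Model A: β₁ = -4.4503 → predicted reaction time falls 4.4503 ms per additional hour of sleep
- Model B: β₁ = -13.8755 → predicted reaction time falls 13.8755 ms per additional hour of sleep
- |-4.4503| < |-13.8755| → Model B shows the stronger marginal effect

Notes:
- R² measures how tightly points cluster around the line; β₁ measures how steep the line is — they answer different questions.
- The two samples could reflect different populations, time periods, or measurement quality.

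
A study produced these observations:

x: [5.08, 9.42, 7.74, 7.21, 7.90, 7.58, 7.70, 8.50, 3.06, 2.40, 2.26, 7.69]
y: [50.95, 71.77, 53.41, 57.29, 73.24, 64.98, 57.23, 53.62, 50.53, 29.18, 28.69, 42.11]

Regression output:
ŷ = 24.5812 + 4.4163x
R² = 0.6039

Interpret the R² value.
About 60.39% of the variability in y is accounted for by the regression on x (R² = 0.6039) — a moderate linear fit.

R² = 1 − SS_res/SS_tot compares the residual scatter to the total scatter of y about its mean.

Here R² = 0.6039:
- Explained: 60.39% of the variation in y
- Unexplained (residual): 100% − 60.39% = 39.61%
- Rule of thumb (below 0.3 weak; 0.3 to below 0.7 moderate; 0.7 and above strong) → moderate

Calculation: R² = 1 − (SS_res / SS_tot), where SS_res is the sum of squared residuals and SS_tot the total sum of squares.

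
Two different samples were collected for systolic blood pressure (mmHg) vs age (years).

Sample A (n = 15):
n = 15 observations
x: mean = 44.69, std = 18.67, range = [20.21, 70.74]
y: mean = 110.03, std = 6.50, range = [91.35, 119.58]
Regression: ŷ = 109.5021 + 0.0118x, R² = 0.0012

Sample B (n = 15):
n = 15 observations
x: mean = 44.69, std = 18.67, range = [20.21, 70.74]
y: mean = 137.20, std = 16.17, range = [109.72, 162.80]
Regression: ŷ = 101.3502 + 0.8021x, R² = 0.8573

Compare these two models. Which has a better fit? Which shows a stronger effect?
Model B has the better fit (R² = 0.8573 vs 0.0012). Model B shows the stronger effect (|β₁| = 0.8021 vs 0.0118).

Model Comparison:

Goodness of fit (R²):
- Model A: R² = 0.0012 → 0.12% of variance in blood pressure explained
- Model B: R² = 0.8573 → 85.73% of variance in blood pressure explained
- 0.8573 > 0.0012 → Model B has the better fit

Which has the larger per-year effect? (|β₁|)
- Model A: β₁ = 0.0118 → predicted blood pressure rises 0.0118 mmHg per additional year of age
- Model B: β₁ = 0.8021 → predicted blood pressure rises 0.8021 mmHg per additional year of age
- |0.0118| < |0.8021| → Model B shows the stronger marginal effect

Note: A steeper slope doesn't make a better model if the scatter around the line is large.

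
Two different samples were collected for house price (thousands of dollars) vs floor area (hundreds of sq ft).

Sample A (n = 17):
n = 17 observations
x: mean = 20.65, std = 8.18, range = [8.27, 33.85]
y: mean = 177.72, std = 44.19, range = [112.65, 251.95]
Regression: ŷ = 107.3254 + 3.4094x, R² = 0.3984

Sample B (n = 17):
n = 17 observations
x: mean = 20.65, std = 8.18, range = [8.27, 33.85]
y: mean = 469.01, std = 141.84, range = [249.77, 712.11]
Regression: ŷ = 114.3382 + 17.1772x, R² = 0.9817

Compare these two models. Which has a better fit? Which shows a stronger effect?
Model B has the better fit (R² = 0.9817 vs 0.3984). Model B shows the stronger effect (|β₁| = 17.1772 vs 3.4094).

Model Comparison:

Goodness of fit (R²):
- Model A: R² = 0.3984 → 39.84% of variance in house price explained
- Model B: R² = 0.9817 → 98.17% of variance in house price explained
- 0.9817 > 0.3984 → Model B has the better fit

Effect size (slope magnitude):
- Model A: β₁ = 3.4094 → predicted house price rises 3.4094 thousand dollars per additional hundred sq ft of floor area
- Model B: β₁ = 17.1772 → predicted house price rises 17.1772 thousand dollars per additional hundred sq ft of floor area
- |3.4094| < |17.1772| → Model B shows the stronger marginal effect

Note: R² measures how tightly points cluster around the line; β₁ measures how steep the line is — they answer different questions.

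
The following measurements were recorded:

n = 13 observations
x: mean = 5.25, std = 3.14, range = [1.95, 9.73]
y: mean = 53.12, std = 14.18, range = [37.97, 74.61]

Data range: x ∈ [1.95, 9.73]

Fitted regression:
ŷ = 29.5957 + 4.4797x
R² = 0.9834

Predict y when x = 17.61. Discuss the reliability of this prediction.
The equation gives ŷ = 108.4832; however x = 17.61 is 7.88 units above the observed range, so this extrapolated value should not be trusted.

Prediction calculation:
ŷ = 29.5957 + 4.4797 × 17.61
ŷ = 108.4832

Reliability:
- Data range: x ∈ [1.95, 9.73]
- Prediction point: x = 17.61 is 7.88 units above the observed range → this is EXTRAPOLATION, not interpolation

Why that matters here:
- Real relationships often flatten, saturate, or turn nonlinear at extremes
- R² describes fit only over the sampled x values; it says nothing about behaviour beyond them

A defensible statement: 'if the linear trend continued to x = 17.61, y would be about 108.4832' — the premise is untested.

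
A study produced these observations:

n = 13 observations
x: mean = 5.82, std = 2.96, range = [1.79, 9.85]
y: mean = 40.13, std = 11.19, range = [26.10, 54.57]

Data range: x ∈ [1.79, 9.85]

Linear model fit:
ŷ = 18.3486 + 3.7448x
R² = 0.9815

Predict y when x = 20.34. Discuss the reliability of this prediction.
The equation gives ŷ = 94.5178; however x = 20.34 is 10.49 units above the observed range, so this extrapolated value should not be trusted.

Prediction calculation:
ŷ = 18.3486 + 3.7448 × 20.34
ŷ = 94.5178

Reliability:
- Data range: x ∈ [1.79, 9.85]
- Prediction point: x = 20.34 is 10.49 units above the observed range → this is EXTRAPOLATION, not interpolation

Why that matters here:
- Real relationships often flatten, saturate, or turn nonlinear at extremes
- The linear relationship may not hold outside the observed range
- R² describes fit only over the sampled x values; it says nothing about behaviour beyond them

A defensible statement: 'if the linear trend continued to x = 20.34, y would be about 94.5178' — the premise is untested.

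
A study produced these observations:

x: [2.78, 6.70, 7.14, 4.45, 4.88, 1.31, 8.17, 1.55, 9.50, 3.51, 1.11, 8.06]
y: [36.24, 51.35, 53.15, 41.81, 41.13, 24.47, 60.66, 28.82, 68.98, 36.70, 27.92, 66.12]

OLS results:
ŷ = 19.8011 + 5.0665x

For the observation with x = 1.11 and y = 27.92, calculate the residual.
Residual = 2.4951

The residual is the difference between the actual value and the predicted value:

Residual = y - ŷ

Step 1: Calculate predicted value
ŷ = 19.8011 + 5.0665 × 1.11
ŷ = 25.4249

Step 2: Calculate residual
Residual = 27.92 - 25.4249
Residual = 2.4951

Interpretation: the model underestimates the actual value by 2.4951 at this point (positive residual → observation lies above the fitted line).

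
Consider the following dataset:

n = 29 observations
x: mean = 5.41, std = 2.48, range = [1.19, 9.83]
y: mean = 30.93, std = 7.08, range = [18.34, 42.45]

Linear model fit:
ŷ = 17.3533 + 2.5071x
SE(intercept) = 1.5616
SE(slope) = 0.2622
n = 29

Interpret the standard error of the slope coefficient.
SE(slope) = 0.2622 measures the uncertainty in the estimated slope. The coefficient is estimated precisely (SE/|β̂₁| = 10.5%).

SE(β̂₁) = s / √Sxx, where s is the residual standard deviation and Sxx = Σ(x − x̄)². It is the yardstick for how far β̂₁ = 2.5071 could plausibly be from the true slope.

Relative precision:
- SE / |β̂₁| = 0.2622 / 2.5071 = 10.5%
- Rule of thumb (under 20%: precise; 20% to under 50%: moderately precise; 50% or more: imprecise) → precise

Link to interval estimation: a confidence interval for β₁ is β̂₁ ± t* × 0.2622, so SE sets the half-width per unit of t*.

What drives SE(β̂₁): larger n (here n = 29) → smaller SE; more residual scatter → larger SE; wider spread of x values → smaller SE.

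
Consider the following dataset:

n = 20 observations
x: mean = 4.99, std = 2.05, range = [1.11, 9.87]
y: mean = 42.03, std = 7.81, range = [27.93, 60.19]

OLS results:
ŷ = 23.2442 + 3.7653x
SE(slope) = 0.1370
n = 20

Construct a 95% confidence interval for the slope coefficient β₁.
The 95% CI for β₁ is (3.4775, 4.0531)

Confidence interval for the slope:

The 95% CI for β₁ is: β̂₁ ± t*(α/2, n-2) × SE(β̂₁)

Step 1: Find critical t-value
- Confidence level = 0.95
- Degrees of freedom = n - 2 = 20 - 2 = 18
- t*(α/2, 18) = 2.1009

Step 2: Calculate margin of error
Margin = 2.1009 × 0.1370 = 0.2878

Step 3: Construct interval
CI = 3.7653 ± 0.2878
CI = (3.4775, 4.0531)

Interpretation: We are 95% confident that the true slope β₁ lies between 3.4775 and 4.0531.
The interval does not include 0, suggesting a significant linear relationship.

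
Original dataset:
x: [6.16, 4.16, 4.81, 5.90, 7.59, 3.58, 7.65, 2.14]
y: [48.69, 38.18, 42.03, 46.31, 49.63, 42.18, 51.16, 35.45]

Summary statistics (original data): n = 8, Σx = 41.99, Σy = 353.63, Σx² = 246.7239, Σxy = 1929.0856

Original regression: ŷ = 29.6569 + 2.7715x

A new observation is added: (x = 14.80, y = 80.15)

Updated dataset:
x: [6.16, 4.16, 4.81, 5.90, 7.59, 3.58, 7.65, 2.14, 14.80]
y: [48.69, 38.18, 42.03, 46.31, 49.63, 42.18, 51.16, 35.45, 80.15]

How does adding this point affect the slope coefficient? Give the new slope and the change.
The slope changes from 2.7715 to 3.5204 (change of +0.7489, or +27.0%).

x = 14.80 lies well outside the original x-range [2.14, 7.65] (x̄ ≈ 5.25), so this observation has high leverage and can move the slope substantially.

Step 1: Update the sums with the new point (n goes from 8 to 9)
Σx  = 41.99 + 14.80 = 56.79
Σy  = 353.63 + 80.15 = 433.78
Σx² = 246.7239 + 14.80² = 246.7239 + 219.0400 = 465.7639
Σxy = 1929.0856 + 14.80×80.15 = 1929.0856 + 1186.2200 = 3115.3056

Step 2: Recompute the slope with b₁ = (nΣxy − ΣxΣy) / (nΣx² − (Σx)²)
Numerator   = 9×3115.3056 − 56.79×433.78 = 28037.7504 − 24634.3662 = 3403.3842
Denominator = 9×465.7639 − 56.79² = 4191.8751 − 3225.1041 = 966.7710
b₁(new) = 3403.3842 / 966.7710 = 3.5204

(Same formula on the original sums: (8×1929.0856 − 41.99×353.63) / (8×246.7239 − 41.99²) = 583.7611 / 210.6311 = 2.7715, matching the given fit.)

Step 3: Change in slope
Δβ₁ = 3.5204 − 2.7715 = +0.7489
Relative change = +0.7489 / 2.7715 × 100% = +27.0%
→ the slope increases when the point is added.

Because the point sits above the extension of the original line at a high-leverage x, it tilts the fit up.
In practice: examine leverage (hᵢ) and Cook's distance rather than deleting it automatically.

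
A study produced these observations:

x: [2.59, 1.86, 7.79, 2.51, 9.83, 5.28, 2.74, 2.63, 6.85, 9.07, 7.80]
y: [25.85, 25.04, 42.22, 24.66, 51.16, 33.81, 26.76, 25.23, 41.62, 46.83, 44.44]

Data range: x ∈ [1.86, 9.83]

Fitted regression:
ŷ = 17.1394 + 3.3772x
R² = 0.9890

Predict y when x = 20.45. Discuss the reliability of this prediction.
The equation gives ŷ = 86.2031; however x = 20.45 is 10.62 units above the observed range, so this extrapolated value should not be trusted.

Prediction calculation:
ŷ = 17.1394 + 3.3772 × 20.45
ŷ = 86.2031

Reliability:
- Data range: x ∈ [1.86, 9.83]
- Prediction point: x = 20.45 is 10.62 units above the observed range → this is EXTRAPOLATION, not interpolation

Why that matters here:
- The linear relationship may not hold outside the observed range
- The standard error of prediction grows with (x − x̄)², and x = 20.45 is far from x̄ = 5.36

Report the number if required, but flag clearly that it is an extrapolation.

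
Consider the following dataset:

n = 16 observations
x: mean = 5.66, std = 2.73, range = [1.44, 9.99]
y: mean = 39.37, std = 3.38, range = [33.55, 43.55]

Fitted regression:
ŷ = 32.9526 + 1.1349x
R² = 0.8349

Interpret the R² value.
About 83.49% of the variability in y is accounted for by the regression on x (R² = 0.8349) — a strong linear fit.

The coefficient of determination R² is the fraction of the total variation in y that the fitted line accounts for.

Here R² = 0.8349:
- Explained: 83.49% of the variation in y
- Unexplained (residual): 100% − 83.49% = 16.51%
- Rule of thumb (below 0.3 weak; 0.3 to below 0.7 moderate; 0.7 and above strong) → strong

Note: R² never decreases when predictors are added, so it should not be used alone to compare models of different size.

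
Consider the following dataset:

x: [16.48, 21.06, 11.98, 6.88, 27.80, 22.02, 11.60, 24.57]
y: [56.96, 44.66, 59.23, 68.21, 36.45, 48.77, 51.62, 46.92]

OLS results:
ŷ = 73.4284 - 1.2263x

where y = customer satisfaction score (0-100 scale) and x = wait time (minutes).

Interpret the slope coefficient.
An increase of one minute in wait time is associated with a 1.2263 points decrease in predicted satisfaction score.

The slope β₁ = -1.2263 gives the rate at which the fitted satisfaction score changes with wait time.

Interpretation:
- Wait time up by 1 minute → predicted satisfaction score decreases by 1.2263 points
- This is a linear approximation: the same per-unit change is assumed across the whole observed x range

(β₀ = 73.4284 is the fitted value at x = 0 and is not part of the slope interpretation.)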